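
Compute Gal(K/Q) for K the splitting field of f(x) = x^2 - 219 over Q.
Gal(K/Q) = Z/2Z (cyclic of order 2)

x^2 - 219 is irreducible over Q since 219 is not a rational square. The splitting field Q(sqrt(219)) has degree 2 over Q, and its unique nontrivial automorphism is sqrt(219) ↦ -sqrt(219). Hence Gal(Q(sqrt(219))/Q) = Z/2Z.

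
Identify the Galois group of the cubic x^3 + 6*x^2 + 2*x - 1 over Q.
Gal(K/Q) = S_3 (symmetric group of order 6)

Compute the discriminant of x^3 + (6)*x^2 + (2)*x + (-1): Δ = 733. Since Δ is not a rational square, the Galois group is not contained in A_3; it must be the full S_3 (irreducibility of the cubic rules out anything smaller).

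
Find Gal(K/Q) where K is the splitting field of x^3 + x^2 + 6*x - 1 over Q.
Gal(K/Q) = S_3 (symmetric group of order 6)

Compute the discriminant of x^3 + (1)*x^2 + (6)*x + (-1): Δ = -959. Since Δ is not a rational square, the Galois group is not contained in A_3; it must be the full S_3 (irreducibility of the cubic rules out anything smaller).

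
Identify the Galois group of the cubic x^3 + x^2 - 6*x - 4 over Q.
Gal(K/Q) = S_3 (symmetric group of order 6)

Compute the discriminant of x^3 + (1)*x^2 + (-6)*x + (-4): Δ = 916. Since Δ is not a rational square, the Galois group is not contained in A_3; it must be the full S_3 (irreducibility of the cubic rules out anything smaller).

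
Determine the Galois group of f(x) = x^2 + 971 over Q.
Gal(K/Q) = Z/2Z (cyclic of order 2)

x^2 + 971 is irreducible over Q since -971 is not a rational square. The splitting field Q(sqrt(-971)) has degree 2 over Q, and its unique nontrivial automorphism is sqrt(-971) ↦ -sqrt(-971). Hence Gal(Q(sqrt(-971))/Q) = Z/2Z.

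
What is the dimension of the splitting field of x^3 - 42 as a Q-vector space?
[K:Q] = 6

x^3 - 42 has one real root r = 42^(1/3) and two complex roots r*zeta_3, r*zeta_3^2 where zeta_3 = e^(2*pi*i/3). The splitting field is Q(r, zeta_3). [Q(r):Q] = 3 and [Q(zeta_3):Q] = 2 with gcd = 1, so [Q(r, zeta_3):Q] = 3 * 2 = 6.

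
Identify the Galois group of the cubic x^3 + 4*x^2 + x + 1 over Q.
Gal(K/Q) = S_3 (symmetric group of order 6)

Compute the discriminant of x^3 + (4)*x^2 + (1)*x + (1): Δ = -199. Since Δ is not a rational square, the Galois group is not contained in A_3; it must be the full S_3 (irreducibility of the cubic rules out anything smaller).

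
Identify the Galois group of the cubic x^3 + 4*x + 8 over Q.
Gal(K/Q) = S_3 (symmetric group of order 6)

Compute the discriminant of x^3 + (0)*x^2 + (4)*x + (8): Δ = -1984. Since Δ is not a rational square, the Galois group is not contained in A_3; it must be the full S_3 (irreducibility of the cubic rules out anything smaller).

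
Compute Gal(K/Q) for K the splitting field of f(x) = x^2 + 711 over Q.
Gal(K/Q) = Z/2Z (cyclic of order 2)

x^2 + 711 is irreducible over Q since -711 is not a rational square. The splitting field Q(sqrt(-711)) has degree 2 over Q, and its unique nontrivial automorphism is sqrt(-711) ↦ -sqrt(-711). Hence Gal(Q(sqrt(-711))/Q) = Z/2Z.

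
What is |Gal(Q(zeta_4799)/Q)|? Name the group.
|Gal(Q(zeta_4799)/Q)| = phi(4799) = 4798; group ≅ (Z/4799Z)^* ≅ Z/4798Z

The n-th cyclotomic polynomial Φ_4799(x) is the minimal polynomial of zeta_4799 over Q and has degree phi(4799) = 4798. So Q(zeta_4799) is a degree-4798 Galois extension with Galois group (Z/4799Z)^*. (Z/4799Z)^* is cyclic since 4799 is an odd prime power (or 4). Hence Gal(Q(zeta_4799)/Q) ≅ Z/4798Z.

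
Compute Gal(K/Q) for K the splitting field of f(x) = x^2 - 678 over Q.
Gal(K/Q) = Z/2Z (cyclic of order 2)

x^2 - 678 is irreducible over Q since 678 is not a rational square. The splitting field Q(sqrt(678)) has degree 2 over Q, and its unique nontrivial automorphism is sqrt(678) ↦ -sqrt(678). Hence Gal(Q(sqrt(678))/Q) = Z/2Z.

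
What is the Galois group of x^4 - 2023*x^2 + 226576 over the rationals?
Gal(K/Q) = Z/2Z (cyclic of order 2)

f factors as (x^2 - 119)(x^2 - 1904), so the splitting field is K = Q(sqrt(119), sqrt(1904)). The squarefree part of 119 is 119 and the squarefree part of 1904 is also 119, so sqrt(119) and sqrt(1904) are both rational multiples of sqrt(119). Hence Q(sqrt(119)) = Q(sqrt(1904)) = Q(sqrt(119)), and the splitting field collapses to a single degree-2 extension with Galois group Z/2Z.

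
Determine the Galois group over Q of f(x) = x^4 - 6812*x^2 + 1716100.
Gal(K/Q) = Z/2Z (cyclic of order 2)

f factors as (x^2 - 6550)(x^2 - 262), so the splitting field is K = Q(sqrt(6550), sqrt(262)). The squarefree part of 6550 is 262 and the squarefree part of 262 is also 262, so sqrt(6550) and sqrt(262) are both rational multiples of sqrt(262). Hence Q(sqrt(6550)) = Q(sqrt(262)) = Q(sqrt(262)), and the splitting field collapses to a single degree-2 extension with Galois group Z/2Z.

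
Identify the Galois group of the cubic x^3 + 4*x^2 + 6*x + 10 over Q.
Gal(K/Q) = S_3 (symmetric group of order 6)

Compute the discriminant of x^3 + (4)*x^2 + (6)*x + (10): Δ = -1228. Since Δ is not a rational square, the Galois group is not contained in A_3; it must be the full S_3 (irreducibility of the cubic rules out anything smaller).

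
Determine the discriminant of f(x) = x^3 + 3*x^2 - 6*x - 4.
Δ = 2484

For x^3 + a x^2 + b x + c the discriminant is Δ = 18 a b c - 4 a^3 c + a^2 b^2 - 4 b^3 - 27 c^2.
Plug a = 3, b = -6, c = -4:
  18*(3)*(-6)*(-4) - 4*(3)^3*(-4) + (3)^2*(-6)^2 - 4*(-6)^3 - 27*(-4)^2
  = 1296 + (432) + 324 + (864) + (-432)
  = 2484.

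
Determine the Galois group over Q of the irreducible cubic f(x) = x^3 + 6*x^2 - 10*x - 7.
Gal(K/Q) = S_3 (symmetric group of order 6)

Compute the discriminant of x^3 + (6)*x^2 + (-10)*x + (-7): Δ = 19885. Since Δ is not a rational square, the Galois group is not contained in A_3; it must be the full S_3 (irreducibility of the cubic rules out anything smaller).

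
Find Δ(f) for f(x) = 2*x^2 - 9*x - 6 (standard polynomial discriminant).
Δ = 129

For a quadratic a x^2 + b x + c the discriminant is Δ = b^2 - 4ac = (-9)^2 - 4*(2)*(-6) = 81 - (-48) = 129.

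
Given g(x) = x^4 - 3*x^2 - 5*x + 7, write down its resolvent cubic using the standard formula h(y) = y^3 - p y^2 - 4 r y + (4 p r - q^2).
h(y) = y^3 + 3*y^2 - 28*y - 109

Identify coefficients: p = -3, q = -5, r = 7.
Plug into h(y) = y^3 - p y^2 - 4 r y + (4 p r - q^2):
  h(y) = y^3 - (-3) y^2 - 4*(7) y + (4*(-3)*(7) - (-5)^2)
       = y^3 + (3) y^2 + (-28) y + (-109).
Simplifying: h(y) = y^3 + 3*y^2 - 28*y - 109.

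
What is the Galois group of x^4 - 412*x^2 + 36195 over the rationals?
Gal(K/Q) = V_4 (Klein four-group, Z/2Z × Z/2Z)

f factors as (x^2 - 285)(x^2 - 127), so the splitting field is K = Q(sqrt(285), sqrt(127)). The elements 285, 127, 36195 are all non-squares in Q, so sqrt(285) and sqrt(127) generate independent quadratic extensions. Thus [K:Q] = 4 and Gal(K/Q) is generated by the two order-2 automorphisms sqrt(285) ↦ -sqrt(285) and sqrt(127) ↦ -sqrt(127), giving V_4.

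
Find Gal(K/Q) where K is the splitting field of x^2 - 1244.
Gal(K/Q) = Z/2Z (cyclic of order 2)

x^2 - 1244 is irreducible over Q since 1244 is not a rational square. The splitting field Q(sqrt(1244)) has degree 2 over Q, and its unique nontrivial automorphism is sqrt(1244) ↦ -sqrt(1244). Hence Gal(Q(sqrt(1244))/Q) = Z/2Z.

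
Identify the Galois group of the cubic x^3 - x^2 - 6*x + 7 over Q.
Gal(K/Q) = A_3 (cyclic of order 3)

Compute the discriminant of x^3 + (-1)*x^2 + (-6)*x + (7): Δ = 361. Since Δ is a perfect square (Δ = 19^2), the Galois group is contained in A_3. Irreducibility forces the group to be transitive on three roots, so Gal = A_3.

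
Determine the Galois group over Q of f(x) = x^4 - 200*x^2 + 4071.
Gal(K/Q) = V_4 (Klein four-group, Z/2Z × Z/2Z)

f factors as (x^2 - 23)(x^2 - 177), so the splitting field is K = Q(sqrt(23), sqrt(177)). The elements 23, 177, 4071 are all non-squares in Q, so sqrt(23) and sqrt(177) generate independent quadratic extensions. Thus [K:Q] = 4 and Gal(K/Q) is generated by the two order-2 automorphisms sqrt(23) ↦ -sqrt(23) and sqrt(177) ↦ -sqrt(177), giving V_4.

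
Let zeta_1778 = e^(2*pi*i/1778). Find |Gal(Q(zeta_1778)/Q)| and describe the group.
|Gal(Q(zeta_1778)/Q)| = phi(1778) = 756; group ≅ (Z/1778Z)^* ≅ Z/6Z × Z/126Z

The n-th cyclotomic polynomial Φ_1778(x) is the minimal polynomial of zeta_1778 over Q and has degree phi(1778) = 756. So Q(zeta_1778) is a degree-756 Galois extension with Galois group (Z/1778Z)^*. By CRT, (Z/1778Z)^* ≅ (Z/2Z)^* × (Z/7Z)^* × (Z/127Z)^*. Each prime-power unit group is (Z/2Z)^* ≅ trivial group (order 1); (Z/7Z)^* ≅ Z/6Z; (Z/127Z)^* ≅ Z/126Z. Hence Gal(Q(zeta_1778)/Q) ≅ Z/6Z × Z/126Z.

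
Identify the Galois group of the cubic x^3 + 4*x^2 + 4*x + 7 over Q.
Gal(K/Q) = S_3 (symmetric group of order 6)

Compute the discriminant of x^3 + (4)*x^2 + (4)*x + (7): Δ = -1099. Since Δ is not a rational square, the Galois group is not contained in A_3; it must be the full S_3 (irreducibility of the cubic rules out anything smaller).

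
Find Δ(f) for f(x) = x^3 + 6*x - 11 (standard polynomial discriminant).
Δ = -4131

For a depressed cubic x^3 + p x + q the discriminant is Δ = -4 p^3 - 27 q^2 = -4*(6)^3 - 27*(-11)^2 = -864 - 3267 = -4131.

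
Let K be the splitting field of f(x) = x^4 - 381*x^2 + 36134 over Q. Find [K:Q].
[K:Q] = 4

f factors as (x^2 - 203)(x^2 - 178); the splitting field is K = Q(sqrt(203), sqrt(178)). Since 203, 178, and 36134 are all non-squares in Q, the three subfields Q(sqrt(203)), Q(sqrt(178)), Q(sqrt(36134)) are distinct degree-2 extensions, so [K:Q] = 4 (Klein four Galois group).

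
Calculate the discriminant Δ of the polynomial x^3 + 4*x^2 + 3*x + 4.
Δ = -556

For x^3 + a x^2 + b x + c the discriminant is Δ = 18 a b c - 4 a^3 c + a^2 b^2 - 4 b^3 - 27 c^2.
Plug a = 4, b = 3, c = 4:
  18*(4)*(3)*(4) - 4*(4)^3*(4) + (4)^2*(3)^2 - 4*(3)^3 - 27*(4)^2
  = 864 + (-1024) + 144 + (-108) + (-432)
  = -556.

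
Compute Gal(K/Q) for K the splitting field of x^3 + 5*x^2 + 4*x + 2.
Gal(K/Q) = S_3 (symmetric group of order 6)

Compute the discriminant of x^3 + (5)*x^2 + (4)*x + (2): Δ = -244. Since Δ is not a rational square, the Galois group is not contained in A_3; it must be the full S_3 (irreducibility of the cubic rules out anything smaller).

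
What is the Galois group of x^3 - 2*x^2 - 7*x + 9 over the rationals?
Gal(K/Q) = S_3 (symmetric group of order 6)

Compute the discriminant of x^3 + (-2)*x^2 + (-7)*x + (9): Δ = 1937. Since Δ is not a rational square, the Galois group is not contained in A_3; it must be the full S_3 (irreducibility of the cubic rules out anything smaller).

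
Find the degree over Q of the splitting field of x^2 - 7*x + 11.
[K:Q] = 2

The discriminant of x^2 + (-7)*x + (11) is b^2 - 4c = 49 - (44) = 5. Since 5 is not a perfect square in Q, the polynomial is irreducible over Q. Its two roots generate a degree-2 extension, so [K:Q] = 2.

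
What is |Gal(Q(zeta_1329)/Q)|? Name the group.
|Gal(Q(zeta_1329)/Q)| = phi(1329) = 884; group ≅ (Z/1329Z)^* ≅ Z/2Z × Z/442Z

The n-th cyclotomic polynomial Φ_1329(x) is the minimal polynomial of zeta_1329 over Q and has degree phi(1329) = 884. So Q(zeta_1329) is a degree-884 Galois extension with Galois group (Z/1329Z)^*. By CRT, (Z/1329Z)^* ≅ (Z/3Z)^* × (Z/443Z)^*. Each prime-power unit group is (Z/3Z)^* ≅ Z/2Z; (Z/443Z)^* ≅ Z/442Z. Hence Gal(Q(zeta_1329)/Q) ≅ Z/2Z × Z/442Z.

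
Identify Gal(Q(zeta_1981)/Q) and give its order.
|Gal(Q(zeta_1981)/Q)| = phi(1981) = 1692; group ≅ (Z/1981Z)^* ≅ Z/6Z × Z/282Z

The n-th cyclotomic polynomial Φ_1981(x) is the minimal polynomial of zeta_1981 over Q and has degree phi(1981) = 1692. So Q(zeta_1981) is a degree-1692 Galois extension with Galois group (Z/1981Z)^*. By CRT, (Z/1981Z)^* ≅ (Z/7Z)^* × (Z/283Z)^*. Each prime-power unit group is (Z/7Z)^* ≅ Z/6Z; (Z/283Z)^* ≅ Z/282Z. Hence Gal(Q(zeta_1981)/Q) ≅ Z/6Z × Z/282Z.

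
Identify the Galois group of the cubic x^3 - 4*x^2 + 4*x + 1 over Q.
Gal(K/Q) = S_3 (symmetric group of order 6)

Compute the discriminant of x^3 + (-4)*x^2 + (4)*x + (1): Δ = -59. Since Δ is not a rational square, the Galois group is not contained in A_3; it must be the full S_3 (irreducibility of the cubic rules out anything smaller).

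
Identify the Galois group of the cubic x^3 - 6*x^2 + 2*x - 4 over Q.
Gal(K/Q) = S_3 (symmetric group of order 6)

Compute the discriminant of x^3 + (-6)*x^2 + (2)*x + (-4): Δ = -2912. Since Δ is not a rational square, the Galois group is not contained in A_3; it must be the full S_3 (irreducibility of the cubic rules out anything smaller).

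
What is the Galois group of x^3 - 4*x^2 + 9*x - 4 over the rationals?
Gal(K/Q) = S_3 (symmetric group of order 6)

Compute the discriminant of x^3 + (-4)*x^2 + (9)*x + (-4): Δ = -484. Since Δ is not a rational square, the Galois group is not contained in A_3; it must be the full S_3 (irreducibility of the cubic rules out anything smaller).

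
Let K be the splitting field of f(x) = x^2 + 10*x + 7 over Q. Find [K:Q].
[K:Q] = 2

The discriminant of x^2 + (10)*x + (7) is b^2 - 4c = 100 - (28) = 72. Since 72 is not a perfect square in Q, the polynomial is irreducible over Q. Its two roots generate a degree-2 extension, so [K:Q] = 2.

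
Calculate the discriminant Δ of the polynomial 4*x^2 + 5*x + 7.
Δ = -87

For a quadratic a x^2 + b x + c the discriminant is Δ = b^2 - 4ac = (5)^2 - 4*(4)*(7) = 25 - (112) = -87.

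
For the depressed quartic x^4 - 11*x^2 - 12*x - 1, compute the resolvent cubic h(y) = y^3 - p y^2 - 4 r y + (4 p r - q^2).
h(y) = y^3 + 11*y^2 + 4*y - 100

Identify coefficients: p = -11, q = -12, r = -1.
Plug into h(y) = y^3 - p y^2 - 4 r y + (4 p r - q^2):
  h(y) = y^3 - (-11) y^2 - 4*(-1) y + (4*(-11)*(-1) - (-12)^2)
       = y^3 + (11) y^2 + (4) y + (-100).
Simplifying: h(y) = y^3 + 11*y^2 + 4*y - 100.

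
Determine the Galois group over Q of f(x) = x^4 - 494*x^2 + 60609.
Gal(K/Q) = V_4 (Klein four-group, Z/2Z × Z/2Z)

f factors as (x^2 - 227)(x^2 - 267), so the splitting field is K = Q(sqrt(227), sqrt(267)). The elements 227, 267, 60609 are all non-squares in Q, so sqrt(227) and sqrt(267) generate independent quadratic extensions. Thus [K:Q] = 4 and Gal(K/Q) is generated by the two order-2 automorphisms sqrt(227) ↦ -sqrt(227) and sqrt(267) ↦ -sqrt(267), giving V_4.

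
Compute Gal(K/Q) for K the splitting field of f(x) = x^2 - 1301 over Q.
Gal(K/Q) = Z/2Z (cyclic of order 2)

x^2 - 1301 is irreducible over Q since 1301 is not a rational square. The splitting field Q(sqrt(1301)) has degree 2 over Q, and its unique nontrivial automorphism is sqrt(1301) ↦ -sqrt(1301). Hence Gal(Q(sqrt(1301))/Q) = Z/2Z.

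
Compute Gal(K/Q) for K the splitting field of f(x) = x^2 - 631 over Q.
Gal(K/Q) = Z/2Z (cyclic of order 2)

x^2 - 631 is irreducible over Q since 631 is not a rational square. The splitting field Q(sqrt(631)) has degree 2 over Q, and its unique nontrivial automorphism is sqrt(631) ↦ -sqrt(631). Hence Gal(Q(sqrt(631))/Q) = Z/2Z.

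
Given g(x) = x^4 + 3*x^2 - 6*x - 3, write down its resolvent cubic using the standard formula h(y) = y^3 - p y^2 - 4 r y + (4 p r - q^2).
h(y) = y^3 - 3*y^2 + 12*y - 72

Identify coefficients: p = 3, q = -6, r = -3.
Plug into h(y) = y^3 - p y^2 - 4 r y + (4 p r - q^2):
  h(y) = y^3 - (3) y^2 - 4*(-3) y + (4*(3)*(-3) - (-6)^2)
       = y^3 + (-3) y^2 + (12) y + (-72).
Simplifying: h(y) = y^3 - 3*y^2 + 12*y - 72.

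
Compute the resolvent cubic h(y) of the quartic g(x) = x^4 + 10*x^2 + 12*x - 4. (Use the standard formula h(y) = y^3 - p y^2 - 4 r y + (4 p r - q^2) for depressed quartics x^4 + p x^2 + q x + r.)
h(y) = y^3 - 10*y^2 + 16*y - 304

Identify coefficients: p = 10, q = 12, r = -4.
Plug into h(y) = y^3 - p y^2 - 4 r y + (4 p r - q^2):
  h(y) = y^3 - (10) y^2 - 4*(-4) y + (4*(10)*(-4) - (12)^2)
       = y^3 + (-10) y^2 + (16) y + (-304).
Simplifying: h(y) = y^3 - 10*y^2 + 16*y - 304.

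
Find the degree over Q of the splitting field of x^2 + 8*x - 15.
[K:Q] = 2

The discriminant of x^2 + (8)*x + (-15) is b^2 - 4c = 64 - (-60) = 124. Since 124 is not a perfect square in Q, the polynomial is irreducible over Q. Its two roots generate a degree-2 extension, so [K:Q] = 2.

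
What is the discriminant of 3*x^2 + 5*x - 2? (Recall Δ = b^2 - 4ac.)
Δ = 49

For a quadratic a x^2 + b x + c the discriminant is Δ = b^2 - 4ac = (5)^2 - 4*(3)*(-2) = 25 - (-24) = 49.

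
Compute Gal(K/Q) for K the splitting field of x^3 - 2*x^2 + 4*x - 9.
Gal(K/Q) = S_3 (symmetric group of order 6)

Compute the discriminant of x^3 + (-2)*x^2 + (4)*x + (-9): Δ = -1371. Since Δ is not a rational square, the Galois group is not contained in A_3; it must be the full S_3 (irreducibility of the cubic rules out anything smaller).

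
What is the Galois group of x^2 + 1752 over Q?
Gal(K/Q) = Z/2Z (cyclic of order 2)

x^2 + 1752 is irreducible over Q since -1752 is not a rational square. The splitting field Q(sqrt(-1752)) has degree 2 over Q, and its unique nontrivial automorphism is sqrt(-1752) ↦ -sqrt(-1752). Hence Gal(Q(sqrt(-1752))/Q) = Z/2Z.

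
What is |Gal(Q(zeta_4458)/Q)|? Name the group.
|Gal(Q(zeta_4458)/Q)| = phi(4458) = 1484; group ≅ (Z/4458Z)^* ≅ Z/2Z × Z/742Z

The n-th cyclotomic polynomial Φ_4458(x) is the minimal polynomial of zeta_4458 over Q and has degree phi(4458) = 1484. So Q(zeta_4458) is a degree-1484 Galois extension with Galois group (Z/4458Z)^*. By CRT, (Z/4458Z)^* ≅ (Z/2Z)^* × (Z/3Z)^* × (Z/743Z)^*. Each prime-power unit group is (Z/2Z)^* ≅ trivial group (order 1); (Z/3Z)^* ≅ Z/2Z; (Z/743Z)^* ≅ Z/742Z. Hence Gal(Q(zeta_4458)/Q) ≅ Z/2Z × Z/742Z.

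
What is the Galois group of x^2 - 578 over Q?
Gal(K/Q) = Z/2Z (cyclic of order 2)

x^2 - 578 is irreducible over Q since 578 is not a rational square. The splitting field Q(sqrt(578)) has degree 2 over Q, and its unique nontrivial automorphism is sqrt(578) ↦ -sqrt(578). Hence Gal(Q(sqrt(578))/Q) = Z/2Z.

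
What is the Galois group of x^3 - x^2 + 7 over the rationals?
Gal(K/Q) = S_3 (symmetric group of order 6)

Compute the discriminant of x^3 + (-1)*x^2 + (0)*x + (7): Δ = -1295. Since Δ is not a rational square, the Galois group is not contained in A_3; it must be the full S_3 (irreducibility of the cubic rules out anything smaller).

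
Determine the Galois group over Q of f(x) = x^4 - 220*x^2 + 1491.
Gal(K/Q) = V_4 (Klein four-group, Z/2Z × Z/2Z)

f factors as (x^2 - 213)(x^2 - 7), so the splitting field is K = Q(sqrt(213), sqrt(7)). The elements 213, 7, 1491 are all non-squares in Q, so sqrt(213) and sqrt(7) generate independent quadratic extensions. Thus [K:Q] = 4 and Gal(K/Q) is generated by the two order-2 automorphisms sqrt(213) ↦ -sqrt(213) and sqrt(7) ↦ -sqrt(7), giving V_4.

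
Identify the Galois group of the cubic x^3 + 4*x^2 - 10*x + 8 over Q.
Gal(K/Q) = S_3 (symmetric group of order 6)

Compute the discriminant of x^3 + (4)*x^2 + (-10)*x + (8): Δ = -3936. Since Δ is not a rational square, the Galois group is not contained in A_3; it must be the full S_3 (irreducibility of the cubic rules out anything smaller).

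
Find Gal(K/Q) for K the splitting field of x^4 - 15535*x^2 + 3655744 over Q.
Gal(K/Q) = Z/2Z (cyclic of order 2)

f factors as (x^2 - 239)(x^2 - 15296), so the splitting field is K = Q(sqrt(239), sqrt(15296)). The squarefree part of 239 is 239 and the squarefree part of 15296 is also 239, so sqrt(239) and sqrt(15296) are both rational multiples of sqrt(239). Hence Q(sqrt(239)) = Q(sqrt(15296)) = Q(sqrt(239)), and the splitting field collapses to a single degree-2 extension with Galois group Z/2Z.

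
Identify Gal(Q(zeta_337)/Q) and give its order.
|Gal(Q(zeta_337)/Q)| = phi(337) = 336; group ≅ (Z/337Z)^* ≅ Z/336Z

The n-th cyclotomic polynomial Φ_337(x) is the minimal polynomial of zeta_337 over Q and has degree phi(337) = 336. So Q(zeta_337) is a degree-336 Galois extension with Galois group (Z/337Z)^*. (Z/337Z)^* is cyclic since 337 is an odd prime power (or 4). Hence Gal(Q(zeta_337)/Q) ≅ Z/336Z.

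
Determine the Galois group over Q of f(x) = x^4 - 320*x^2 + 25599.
Gal(K/Q) = V_4 (Klein four-group, Z/2Z × Z/2Z)

f factors as (x^2 - 161)(x^2 - 159), so the splitting field is K = Q(sqrt(161), sqrt(159)). The elements 161, 159, 25599 are all non-squares in Q, so sqrt(161) and sqrt(159) generate independent quadratic extensions. Thus [K:Q] = 4 and Gal(K/Q) is generated by the two order-2 automorphisms sqrt(161) ↦ -sqrt(161) and sqrt(159) ↦ -sqrt(159), giving V_4.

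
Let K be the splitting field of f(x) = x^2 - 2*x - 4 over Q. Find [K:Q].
[K:Q] = 2

The discriminant of x^2 + (-2)*x + (-4) is b^2 - 4c = 4 - (-16) = 20. Since 20 is not a perfect square in Q, the polynomial is irreducible over Q. Its two roots generate a degree-2 extension, so [K:Q] = 2.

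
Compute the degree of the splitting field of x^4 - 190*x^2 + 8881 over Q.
[K:Q] = 4

f factors as (x^2 - 83)(x^2 - 107); the splitting field is K = Q(sqrt(83), sqrt(107)). Since 83, 107, and 8881 are all non-squares in Q, the three subfields Q(sqrt(83)), Q(sqrt(107)), Q(sqrt(8881)) are distinct degree-2 extensions, so [K:Q] = 4 (Klein four Galois group).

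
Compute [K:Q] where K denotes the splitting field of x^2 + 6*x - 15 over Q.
[K:Q] = 2

The discriminant of x^2 + (6)*x + (-15) is b^2 - 4c = 36 - (-60) = 96. Since 96 is not a perfect square in Q, the polynomial is irreducible over Q. Its two roots generate a degree-2 extension, so [K:Q] = 2.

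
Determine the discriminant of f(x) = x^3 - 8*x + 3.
Δ = 1805

For a depressed cubic x^3 + p x + q the discriminant is Δ = -4 p^3 - 27 q^2 = -4*(-8)^3 - 27*(3)^2 = 2048 - 243 = 1805.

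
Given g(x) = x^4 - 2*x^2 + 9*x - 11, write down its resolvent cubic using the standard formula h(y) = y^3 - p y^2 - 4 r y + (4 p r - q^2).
h(y) = y^3 + 2*y^2 + 44*y + 7

Identify coefficients: p = -2, q = 9, r = -11.
Plug into h(y) = y^3 - p y^2 - 4 r y + (4 p r - q^2):
  h(y) = y^3 - (-2) y^2 - 4*(-11) y + (4*(-2)*(-11) - (9)^2)
       = y^3 + (2) y^2 + (44) y + (7).
Simplifying: h(y) = y^3 + 2*y^2 + 44*y + 7.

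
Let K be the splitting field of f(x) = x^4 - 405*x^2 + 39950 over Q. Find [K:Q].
[K:Q] = 4

f factors as (x^2 - 235)(x^2 - 170); the splitting field is K = Q(sqrt(235), sqrt(170)). Since 235, 170, and 39950 are all non-squares in Q, the three subfields Q(sqrt(235)), Q(sqrt(170)), Q(sqrt(39950)) are distinct degree-2 extensions, so [K:Q] = 4 (Klein four Galois group).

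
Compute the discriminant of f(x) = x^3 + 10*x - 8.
Δ = -5728

For a depressed cubic x^3 + p x + q the discriminant is Δ = -4 p^3 - 27 q^2 = -4*(10)^3 - 27*(-8)^2 = -4000 - 1728 = -5728.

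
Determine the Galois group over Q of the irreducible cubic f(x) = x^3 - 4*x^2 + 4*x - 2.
Gal(K/Q) = S_3 (symmetric group of order 6)

Compute the discriminant of x^3 + (-4)*x^2 + (4)*x + (-2): Δ = -44. Since Δ is not a rational square, the Galois group is not contained in A_3; it must be the full S_3 (irreducibility of the cubic rules out anything smaller).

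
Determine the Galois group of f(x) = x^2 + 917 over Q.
Gal(K/Q) = Z/2Z (cyclic of order 2)

x^2 + 917 is irreducible over Q since -917 is not a rational square. The splitting field Q(sqrt(-917)) has degree 2 over Q, and its unique nontrivial automorphism is sqrt(-917) ↦ -sqrt(-917). Hence Gal(Q(sqrt(-917))/Q) = Z/2Z.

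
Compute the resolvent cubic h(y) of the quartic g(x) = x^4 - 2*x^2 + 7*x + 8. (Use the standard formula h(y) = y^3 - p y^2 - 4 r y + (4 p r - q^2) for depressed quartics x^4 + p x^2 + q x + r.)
h(y) = y^3 + 2*y^2 - 32*y - 113

Identify coefficients: p = -2, q = 7, r = 8.
Plug into h(y) = y^3 - p y^2 - 4 r y + (4 p r - q^2):
  h(y) = y^3 - (-2) y^2 - 4*(8) y + (4*(-2)*(8) - (7)^2)
       = y^3 + (2) y^2 + (-32) y + (-113).
Simplifying: h(y) = y^3 + 2*y^2 - 32*y - 113.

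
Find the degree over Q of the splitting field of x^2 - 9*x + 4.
[K:Q] = 2

The discriminant of x^2 + (-9)*x + (4) is b^2 - 4c = 81 - (16) = 65. Since 65 is not a perfect square in Q, the polynomial is irreducible over Q. Its two roots generate a degree-2 extension, so [K:Q] = 2.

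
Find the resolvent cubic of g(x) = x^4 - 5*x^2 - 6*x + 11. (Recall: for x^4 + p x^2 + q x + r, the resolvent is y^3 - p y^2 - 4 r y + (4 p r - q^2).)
h(y) = y^3 + 5*y^2 - 44*y - 256

Identify coefficients: p = -5, q = -6, r = 11.
Plug into h(y) = y^3 - p y^2 - 4 r y + (4 p r - q^2):
  h(y) = y^3 - (-5) y^2 - 4*(11) y + (4*(-5)*(11) - (-6)^2)
       = y^3 + (5) y^2 + (-44) y + (-256).
Simplifying: h(y) = y^3 + 5*y^2 - 44*y - 256.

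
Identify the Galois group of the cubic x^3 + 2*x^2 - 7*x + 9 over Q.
Gal(K/Q) = S_3 (symmetric group of order 6)

Compute the discriminant of x^3 + (2)*x^2 + (-7)*x + (9): Δ = -3175. Since Δ is not a rational square, the Galois group is not contained in A_3; it must be the full S_3 (irreducibility of the cubic rules out anything smaller).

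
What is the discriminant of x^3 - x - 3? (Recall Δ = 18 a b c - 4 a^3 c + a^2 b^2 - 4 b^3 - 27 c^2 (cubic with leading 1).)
Δ = -239

For x^3 + a x^2 + b x + c the discriminant is Δ = 18 a b c - 4 a^3 c + a^2 b^2 - 4 b^3 - 27 c^2.
Plug a = 0, b = -1, c = -3:
  18*(0)*(-1)*(-3) - 4*(0)^3*(-3) + (0)^2*(-1)^2 - 4*(-1)^3 - 27*(-3)^2
  = 0 + (0) + 0 + (4) + (-243)
  = -239.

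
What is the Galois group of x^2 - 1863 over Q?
Gal(K/Q) = Z/2Z (cyclic of order 2)

x^2 - 1863 is irreducible over Q since 1863 is not a rational square. The splitting field Q(sqrt(1863)) has degree 2 over Q, and its unique nontrivial automorphism is sqrt(1863) ↦ -sqrt(1863). Hence Gal(Q(sqrt(1863))/Q) = Z/2Z.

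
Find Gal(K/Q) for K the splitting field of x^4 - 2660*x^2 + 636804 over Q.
Gal(K/Q) = Z/2Z (cyclic of order 2)

f factors as (x^2 - 2394)(x^2 - 266), so the splitting field is K = Q(sqrt(2394), sqrt(266)). The squarefree part of 2394 is 266 and the squarefree part of 266 is also 266, so sqrt(2394) and sqrt(266) are both rational multiples of sqrt(266). Hence Q(sqrt(2394)) = Q(sqrt(266)) = Q(sqrt(266)), and the splitting field collapses to a single degree-2 extension with Galois group Z/2Z.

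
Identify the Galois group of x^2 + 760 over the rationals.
Gal(K/Q) = Z/2Z (cyclic of order 2)

x^2 + 760 is irreducible over Q since -760 is not a rational square. The splitting field Q(sqrt(-760)) has degree 2 over Q, and its unique nontrivial automorphism is sqrt(-760) ↦ -sqrt(-760). Hence Gal(Q(sqrt(-760))/Q) = Z/2Z.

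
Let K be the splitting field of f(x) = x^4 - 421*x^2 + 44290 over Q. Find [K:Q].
[K:Q] = 4

f factors as (x^2 - 215)(x^2 - 206); the splitting field is K = Q(sqrt(215), sqrt(206)). Since 215, 206, and 44290 are all non-squares in Q, the three subfields Q(sqrt(215)), Q(sqrt(206)), Q(sqrt(44290)) are distinct degree-2 extensions, so [K:Q] = 4 (Klein four Galois group).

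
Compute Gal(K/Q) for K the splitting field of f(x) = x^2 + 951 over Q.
Gal(K/Q) = Z/2Z (cyclic of order 2)

x^2 + 951 is irreducible over Q since -951 is not a rational square. The splitting field Q(sqrt(-951)) has degree 2 over Q, and its unique nontrivial automorphism is sqrt(-951) ↦ -sqrt(-951). Hence Gal(Q(sqrt(-951))/Q) = Z/2Z.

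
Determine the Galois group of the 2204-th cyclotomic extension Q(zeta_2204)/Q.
|Gal(Q(zeta_2204)/Q)| = phi(2204) = 1008; group ≅ (Z/2204Z)^* ≅ Z/2Z × Z/18Z × Z/28Z

The n-th cyclotomic polynomial Φ_2204(x) is the minimal polynomial of zeta_2204 over Q and has degree phi(2204) = 1008. So Q(zeta_2204) is a degree-1008 Galois extension with Galois group (Z/2204Z)^*. By CRT, (Z/2204Z)^* ≅ (Z/4Z)^* × (Z/19Z)^* × (Z/29Z)^*. Each prime-power unit group is (Z/4Z)^* ≅ Z/2Z; (Z/19Z)^* ≅ Z/18Z; (Z/29Z)^* ≅ Z/28Z. Hence Gal(Q(zeta_2204)/Q) ≅ Z/2Z × Z/18Z × Z/28Z.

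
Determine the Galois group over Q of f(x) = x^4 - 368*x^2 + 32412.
Gal(K/Q) = V_4 (Klein four-group, Z/2Z × Z/2Z)

f factors as (x^2 - 146)(x^2 - 222), so the splitting field is K = Q(sqrt(146), sqrt(222)). The elements 146, 222, 32412 are all non-squares in Q, so sqrt(146) and sqrt(222) generate independent quadratic extensions. Thus [K:Q] = 4 and Gal(K/Q) is generated by the two order-2 automorphisms sqrt(146) ↦ -sqrt(146) and sqrt(222) ↦ -sqrt(222), giving V_4.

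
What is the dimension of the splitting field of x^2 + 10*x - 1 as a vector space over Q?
[K:Q] = 2

The discriminant of x^2 + (10)*x + (-1) is b^2 - 4c = 100 - (-4) = 104. Since 104 is not a perfect square in Q, the polynomial is irreducible over Q. Its two roots generate a degree-2 extension, so [K:Q] = 2.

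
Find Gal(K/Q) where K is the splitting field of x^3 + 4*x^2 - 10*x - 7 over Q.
Gal(K/Q) = S_3 (symmetric group of order 6)

Compute the discriminant of x^3 + (4)*x^2 + (-10)*x + (-7): Δ = 11109. Since Δ is not a rational square, the Galois group is not contained in A_3; it must be the full S_3 (irreducibility of the cubic rules out anything smaller).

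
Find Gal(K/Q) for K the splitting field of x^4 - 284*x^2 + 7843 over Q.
Gal(K/Q) = V_4 (Klein four-group, Z/2Z × Z/2Z)

f factors as (x^2 - 31)(x^2 - 253), so the splitting field is K = Q(sqrt(31), sqrt(253)). The elements 31, 253, 7843 are all non-squares in Q, so sqrt(31) and sqrt(253) generate independent quadratic extensions. Thus [K:Q] = 4 and Gal(K/Q) is generated by the two order-2 automorphisms sqrt(31) ↦ -sqrt(31) and sqrt(253) ↦ -sqrt(253), giving V_4.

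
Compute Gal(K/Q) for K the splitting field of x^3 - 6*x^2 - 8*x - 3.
Gal(K/Q) = S_3 (symmetric group of order 6)

Compute the discriminant of x^3 + (-6)*x^2 + (-8)*x + (-3): Δ = -1075. Since Δ is not a rational square, the Galois group is not contained in A_3; it must be the full S_3 (irreducibility of the cubic rules out anything smaller).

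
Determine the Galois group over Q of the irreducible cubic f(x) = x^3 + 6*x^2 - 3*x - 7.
Gal(K/Q) = S_3 (symmetric group of order 6)

Compute the discriminant of x^3 + (6)*x^2 + (-3)*x + (-7): Δ = 7425. Since Δ is not a rational square, the Galois group is not contained in A_3; it must be the full S_3 (irreducibility of the cubic rules out anything smaller).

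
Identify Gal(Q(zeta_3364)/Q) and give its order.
|Gal(Q(zeta_3364)/Q)| = phi(3364) = 1624; group ≅ (Z/3364Z)^* ≅ Z/2Z × Z/812Z

The n-th cyclotomic polynomial Φ_3364(x) is the minimal polynomial of zeta_3364 over Q and has degree phi(3364) = 1624. So Q(zeta_3364) is a degree-1624 Galois extension with Galois group (Z/3364Z)^*. By CRT, (Z/3364Z)^* ≅ (Z/4Z)^* × (Z/841Z)^*. Each prime-power unit group is (Z/4Z)^* ≅ Z/2Z; (Z/841Z)^* ≅ Z/812Z. Hence Gal(Q(zeta_3364)/Q) ≅ Z/2Z × Z/812Z.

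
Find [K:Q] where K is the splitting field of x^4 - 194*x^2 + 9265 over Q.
[K:Q] = 4

f factors as (x^2 - 85)(x^2 - 109); the splitting field is K = Q(sqrt(85), sqrt(109)). Since 85, 109, and 9265 are all non-squares in Q, the three subfields Q(sqrt(85)), Q(sqrt(109)), Q(sqrt(9265)) are distinct degree-2 extensions, so [K:Q] = 4 (Klein four Galois group).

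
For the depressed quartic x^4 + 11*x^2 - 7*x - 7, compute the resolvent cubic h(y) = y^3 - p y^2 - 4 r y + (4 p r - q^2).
h(y) = y^3 - 11*y^2 + 28*y - 357

Identify coefficients: p = 11, q = -7, r = -7.
Plug into h(y) = y^3 - p y^2 - 4 r y + (4 p r - q^2):
  h(y) = y^3 - (11) y^2 - 4*(-7) y + (4*(11)*(-7) - (-7)^2)
       = y^3 + (-11) y^2 + (28) y + (-357).
Simplifying: h(y) = y^3 - 11*y^2 + 28*y - 357.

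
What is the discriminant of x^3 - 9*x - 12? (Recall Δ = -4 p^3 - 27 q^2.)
Δ = -972

For a depressed cubic x^3 + p x + q the discriminant is Δ = -4 p^3 - 27 q^2 = -4*(-9)^3 - 27*(-12)^2 = 2916 - 3888 = -972.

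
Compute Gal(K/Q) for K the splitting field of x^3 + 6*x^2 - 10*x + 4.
Gal(K/Q) = S_3 (symmetric group of order 6)

Compute the discriminant of x^3 + (6)*x^2 + (-10)*x + (4): Δ = -608. Since Δ is not a rational square, the Galois group is not contained in A_3; it must be the full S_3 (irreducibility of the cubic rules out anything smaller).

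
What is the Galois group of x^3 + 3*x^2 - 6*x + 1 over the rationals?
Gal(K/Q) = A_3 (cyclic of order 3)

Compute the discriminant of x^3 + (3)*x^2 + (-6)*x + (1): Δ = 729. Since Δ is a perfect square (Δ = 27^2), the Galois group is contained in A_3. Irreducibility forces the group to be transitive on three roots, so Gal = A_3.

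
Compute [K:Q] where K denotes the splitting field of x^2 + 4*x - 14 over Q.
[K:Q] = 2

The discriminant of x^2 + (4)*x + (-14) is b^2 - 4c = 16 - (-56) = 72. Since 72 is not a perfect square in Q, the polynomial is irreducible over Q. Its two roots generate a degree-2 extension, so [K:Q] = 2.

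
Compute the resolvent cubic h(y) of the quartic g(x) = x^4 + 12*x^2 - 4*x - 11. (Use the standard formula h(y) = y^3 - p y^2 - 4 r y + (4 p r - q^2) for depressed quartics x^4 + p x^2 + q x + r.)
h(y) = y^3 - 12*y^2 + 44*y - 544

Identify coefficients: p = 12, q = -4, r = -11.
Plug into h(y) = y^3 - p y^2 - 4 r y + (4 p r - q^2):
  h(y) = y^3 - (12) y^2 - 4*(-11) y + (4*(12)*(-11) - (-4)^2)
       = y^3 + (-12) y^2 + (44) y + (-544).
Simplifying: h(y) = y^3 - 12*y^2 + 44*y - 544.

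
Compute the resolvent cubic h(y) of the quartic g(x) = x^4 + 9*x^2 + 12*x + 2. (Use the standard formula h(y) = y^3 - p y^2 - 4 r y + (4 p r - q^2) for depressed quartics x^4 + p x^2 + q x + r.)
h(y) = y^3 - 9*y^2 - 8*y - 72

Identify coefficients: p = 9, q = 12, r = 2.
Plug into h(y) = y^3 - p y^2 - 4 r y + (4 p r - q^2):
  h(y) = y^3 - (9) y^2 - 4*(2) y + (4*(9)*(2) - (12)^2)
       = y^3 + (-9) y^2 + (-8) y + (-72).
Simplifying: h(y) = y^3 - 9*y^2 - 8*y - 72.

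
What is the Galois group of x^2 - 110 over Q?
Gal(K/Q) = Z/2Z (cyclic of order 2)

x^2 - 110 is irreducible over Q since 110 is not a rational square. The splitting field Q(sqrt(110)) has degree 2 over Q, and its unique nontrivial automorphism is sqrt(110) ↦ -sqrt(110). Hence Gal(Q(sqrt(110))/Q) = Z/2Z.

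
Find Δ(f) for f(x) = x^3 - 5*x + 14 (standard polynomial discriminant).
Δ = -4792

For a depressed cubic x^3 + p x + q the discriminant is Δ = -4 p^3 - 27 q^2 = -4*(-5)^3 - 27*(14)^2 = 500 - 5292 = -4792.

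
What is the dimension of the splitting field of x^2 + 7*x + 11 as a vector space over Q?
[K:Q] = 2

The discriminant of x^2 + (7)*x + (11) is b^2 - 4c = 49 - (44) = 5. Since 5 is not a perfect square in Q, the polynomial is irreducible over Q. Its two roots generate a degree-2 extension, so [K:Q] = 2.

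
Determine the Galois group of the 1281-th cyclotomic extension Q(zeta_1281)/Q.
|Gal(Q(zeta_1281)/Q)| = phi(1281) = 720; group ≅ (Z/1281Z)^* ≅ Z/2Z × Z/6Z × Z/60Z

The n-th cyclotomic polynomial Φ_1281(x) is the minimal polynomial of zeta_1281 over Q and has degree phi(1281) = 720. So Q(zeta_1281) is a degree-720 Galois extension with Galois group (Z/1281Z)^*. By CRT, (Z/1281Z)^* ≅ (Z/3Z)^* × (Z/7Z)^* × (Z/61Z)^*. Each prime-power unit group is (Z/3Z)^* ≅ Z/2Z; (Z/7Z)^* ≅ Z/6Z; (Z/61Z)^* ≅ Z/60Z. Hence Gal(Q(zeta_1281)/Q) ≅ Z/2Z × Z/6Z × Z/60Z.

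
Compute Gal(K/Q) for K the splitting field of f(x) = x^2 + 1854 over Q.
Gal(K/Q) = Z/2Z (cyclic of order 2)

x^2 + 1854 is irreducible over Q since -1854 is not a rational square. The splitting field Q(sqrt(-1854)) has degree 2 over Q, and its unique nontrivial automorphism is sqrt(-1854) ↦ -sqrt(-1854). Hence Gal(Q(sqrt(-1854))/Q) = Z/2Z.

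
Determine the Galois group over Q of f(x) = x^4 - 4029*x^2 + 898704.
Gal(K/Q) = Z/2Z (cyclic of order 2)

f factors as (x^2 - 3792)(x^2 - 237), so the splitting field is K = Q(sqrt(3792), sqrt(237)). The squarefree part of 3792 is 237 and the squarefree part of 237 is also 237, so sqrt(3792) and sqrt(237) are both rational multiples of sqrt(237). Hence Q(sqrt(3792)) = Q(sqrt(237)) = Q(sqrt(237)), and the splitting field collapses to a single degree-2 extension with Galois group Z/2Z.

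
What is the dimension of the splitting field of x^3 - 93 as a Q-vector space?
[K:Q] = 6

x^3 - 93 has one real root r = 93^(1/3) and two complex roots r*zeta_3, r*zeta_3^2 where zeta_3 = e^(2*pi*i/3). The splitting field is Q(r, zeta_3). [Q(r):Q] = 3 and [Q(zeta_3):Q] = 2 with gcd = 1, so [Q(r, zeta_3):Q] = 3 * 2 = 6.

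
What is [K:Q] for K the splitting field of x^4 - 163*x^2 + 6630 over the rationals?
[K:Q] = 4

f factors as (x^2 - 85)(x^2 - 78); the splitting field is K = Q(sqrt(85), sqrt(78)). Since 85, 78, and 6630 are all non-squares in Q, the three subfields Q(sqrt(85)), Q(sqrt(78)), Q(sqrt(6630)) are distinct degree-2 extensions, so [K:Q] = 4 (Klein four Galois group).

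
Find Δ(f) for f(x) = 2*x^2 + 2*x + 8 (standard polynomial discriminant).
Δ = -60

For a quadratic a x^2 + b x + c the discriminant is Δ = b^2 - 4ac = (2)^2 - 4*(2)*(8) = 4 - (64) = -60.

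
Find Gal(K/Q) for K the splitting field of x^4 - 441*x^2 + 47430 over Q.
Gal(K/Q) = V_4 (Klein four-group, Z/2Z × Z/2Z)

f factors as (x^2 - 186)(x^2 - 255), so the splitting field is K = Q(sqrt(186), sqrt(255)). The elements 186, 255, 47430 are all non-squares in Q, so sqrt(186) and sqrt(255) generate independent quadratic extensions. Thus [K:Q] = 4 and Gal(K/Q) is generated by the two order-2 automorphisms sqrt(186) ↦ -sqrt(186) and sqrt(255) ↦ -sqrt(255), giving V_4.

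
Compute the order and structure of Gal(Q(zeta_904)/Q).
|Gal(Q(zeta_904)/Q)| = phi(904) = 448; group ≅ (Z/904Z)^* ≅ Z/2Z × Z/2Z × Z/112Z

The n-th cyclotomic polynomial Φ_904(x) is the minimal polynomial of zeta_904 over Q and has degree phi(904) = 448. So Q(zeta_904) is a degree-448 Galois extension with Galois group (Z/904Z)^*. By CRT, (Z/904Z)^* ≅ (Z/8Z)^* × (Z/113Z)^*. Each prime-power unit group is (Z/8Z)^* ≅ Z/2Z × Z/2Z; (Z/113Z)^* ≅ Z/112Z. Hence Gal(Q(zeta_904)/Q) ≅ Z/2Z × Z/2Z × Z/112Z.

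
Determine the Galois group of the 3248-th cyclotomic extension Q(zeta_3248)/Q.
|Gal(Q(zeta_3248)/Q)| = phi(3248) = 1344; group ≅ (Z/3248Z)^* ≅ Z/2Z × Z/4Z × Z/6Z × Z/28Z

The n-th cyclotomic polynomial Φ_3248(x) is the minimal polynomial of zeta_3248 over Q and has degree phi(3248) = 1344. So Q(zeta_3248) is a degree-1344 Galois extension with Galois group (Z/3248Z)^*. By CRT, (Z/3248Z)^* ≅ (Z/16Z)^* × (Z/7Z)^* × (Z/29Z)^*. Each prime-power unit group is (Z/16Z)^* ≅ Z/2Z × Z/4Z; (Z/7Z)^* ≅ Z/6Z; (Z/29Z)^* ≅ Z/28Z. Hence Gal(Q(zeta_3248)/Q) ≅ Z/2Z × Z/4Z × Z/6Z × Z/28Z.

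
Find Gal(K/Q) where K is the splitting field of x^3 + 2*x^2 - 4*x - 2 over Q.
Gal(K/Q) = S_3 (symmetric group of order 6)

Compute the discriminant of x^3 + (2)*x^2 + (-4)*x + (-2): Δ = 564. Since Δ is not a rational square, the Galois group is not contained in A_3; it must be the full S_3 (irreducibility of the cubic rules out anything smaller).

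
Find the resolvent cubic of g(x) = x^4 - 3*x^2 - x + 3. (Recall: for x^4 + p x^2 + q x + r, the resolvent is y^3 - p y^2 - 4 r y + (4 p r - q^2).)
h(y) = y^3 + 3*y^2 - 12*y - 37

Identify coefficients: p = -3, q = -1, r = 3.
Plug into h(y) = y^3 - p y^2 - 4 r y + (4 p r - q^2):
  h(y) = y^3 - (-3) y^2 - 4*(3) y + (4*(-3)*(3) - (-1)^2)
       = y^3 + (3) y^2 + (-12) y + (-37).
Simplifying: h(y) = y^3 + 3*y^2 - 12*y - 37.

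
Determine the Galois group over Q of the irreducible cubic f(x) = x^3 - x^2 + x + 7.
Gal(K/Q) = S_3 (symmetric group of order 6)

Compute the discriminant of x^3 + (-1)*x^2 + (1)*x + (7): Δ = -1424. Since Δ is not a rational square, the Galois group is not contained in A_3; it must be the full S_3 (irreducibility of the cubic rules out anything smaller).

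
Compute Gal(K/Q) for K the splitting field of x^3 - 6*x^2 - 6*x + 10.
Gal(K/Q) = S_3 (symmetric group of order 6)

Compute the discriminant of x^3 + (-6)*x^2 + (-6)*x + (10): Δ = 14580. Since Δ is not a rational square, the Galois group is not contained in A_3; it must be the full S_3 (irreducibility of the cubic rules out anything smaller).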